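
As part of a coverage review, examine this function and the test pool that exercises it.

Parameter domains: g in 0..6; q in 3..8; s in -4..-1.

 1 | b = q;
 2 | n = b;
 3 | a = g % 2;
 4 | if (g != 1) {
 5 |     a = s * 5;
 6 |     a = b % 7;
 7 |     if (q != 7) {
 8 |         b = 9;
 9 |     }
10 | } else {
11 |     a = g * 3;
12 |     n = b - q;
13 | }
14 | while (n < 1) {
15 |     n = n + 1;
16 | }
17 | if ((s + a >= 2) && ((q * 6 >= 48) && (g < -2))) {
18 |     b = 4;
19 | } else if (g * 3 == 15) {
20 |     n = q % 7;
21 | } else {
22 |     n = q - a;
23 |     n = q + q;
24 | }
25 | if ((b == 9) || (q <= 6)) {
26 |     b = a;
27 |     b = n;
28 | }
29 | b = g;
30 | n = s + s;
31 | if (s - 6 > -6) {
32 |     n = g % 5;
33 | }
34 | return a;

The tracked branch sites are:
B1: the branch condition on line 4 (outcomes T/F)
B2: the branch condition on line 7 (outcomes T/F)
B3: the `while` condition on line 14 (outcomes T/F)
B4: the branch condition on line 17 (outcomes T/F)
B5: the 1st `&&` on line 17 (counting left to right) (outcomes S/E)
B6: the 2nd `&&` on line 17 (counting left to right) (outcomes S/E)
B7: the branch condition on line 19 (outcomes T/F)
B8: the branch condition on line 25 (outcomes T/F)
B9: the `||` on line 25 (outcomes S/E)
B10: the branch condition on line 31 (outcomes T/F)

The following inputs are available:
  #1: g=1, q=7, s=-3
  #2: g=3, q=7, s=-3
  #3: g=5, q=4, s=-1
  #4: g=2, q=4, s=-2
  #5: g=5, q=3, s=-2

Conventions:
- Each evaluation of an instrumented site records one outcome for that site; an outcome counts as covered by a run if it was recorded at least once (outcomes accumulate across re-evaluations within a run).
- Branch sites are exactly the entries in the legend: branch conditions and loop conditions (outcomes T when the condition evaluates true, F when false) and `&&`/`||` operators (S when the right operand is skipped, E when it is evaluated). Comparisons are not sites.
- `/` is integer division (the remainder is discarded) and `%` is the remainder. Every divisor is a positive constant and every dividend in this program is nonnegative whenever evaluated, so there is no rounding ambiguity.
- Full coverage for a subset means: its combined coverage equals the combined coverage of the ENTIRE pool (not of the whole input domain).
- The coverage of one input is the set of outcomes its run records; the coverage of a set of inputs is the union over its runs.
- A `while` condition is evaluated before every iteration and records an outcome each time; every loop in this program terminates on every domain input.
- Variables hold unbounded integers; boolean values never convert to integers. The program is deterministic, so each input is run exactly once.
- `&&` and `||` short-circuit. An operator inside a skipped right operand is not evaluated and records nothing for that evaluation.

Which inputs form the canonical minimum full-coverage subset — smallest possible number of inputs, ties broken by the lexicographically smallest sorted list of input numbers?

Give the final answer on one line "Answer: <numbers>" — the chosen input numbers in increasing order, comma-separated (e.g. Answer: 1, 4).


input #1, g=1, q=7, s=-3: outcomes B1=F, B3=T, B3=F, B4=F, B5=S, B7=F, B8=F, B9=E, B10=F
input #2, g=3, q=7, s=-3: outcomes B1=T, B2=F, B3=F, B4=F, B5=S, B7=F, B8=F, B9=E, B10=F
input #3, g=5, q=4, s=-1: outcomes B1=T, B2=T, B3=F, B4=F, B5=E, B6=S, B7=T, B8=T, B9=S, B10=F
input #4, g=2, q=4, s=-2: outcomes B1=T, B2=T, B3=F, B4=F, B5=E, B6=S, B7=F, B8=T, B9=S, B10=F
input #5, g=5, q=3, s=-2: outcomes B1=T, B2=T, B3=F, B4=F, B5=S, B7=T, B8=T, B9=S, B10=F
the full pool covers 17 outcomes: B1=T, B1=F, B2=T, B2=F, B3=T, B3=F, B4=F, B5=S, B5=E, B6=S, B7=T, B7=F, B8=T, B8=F, B9=S, B9=E, B10=F
size 1 is not enough: best union over all size-1 subsets is 10/17
size 2 is not enough: best union over all size-2 subsets is 16/17
at size 3, {1, 2, 3} reaches all 17 outcomes; every lexicographically earlier size-3 subset fails
Answer: 1, 2, 3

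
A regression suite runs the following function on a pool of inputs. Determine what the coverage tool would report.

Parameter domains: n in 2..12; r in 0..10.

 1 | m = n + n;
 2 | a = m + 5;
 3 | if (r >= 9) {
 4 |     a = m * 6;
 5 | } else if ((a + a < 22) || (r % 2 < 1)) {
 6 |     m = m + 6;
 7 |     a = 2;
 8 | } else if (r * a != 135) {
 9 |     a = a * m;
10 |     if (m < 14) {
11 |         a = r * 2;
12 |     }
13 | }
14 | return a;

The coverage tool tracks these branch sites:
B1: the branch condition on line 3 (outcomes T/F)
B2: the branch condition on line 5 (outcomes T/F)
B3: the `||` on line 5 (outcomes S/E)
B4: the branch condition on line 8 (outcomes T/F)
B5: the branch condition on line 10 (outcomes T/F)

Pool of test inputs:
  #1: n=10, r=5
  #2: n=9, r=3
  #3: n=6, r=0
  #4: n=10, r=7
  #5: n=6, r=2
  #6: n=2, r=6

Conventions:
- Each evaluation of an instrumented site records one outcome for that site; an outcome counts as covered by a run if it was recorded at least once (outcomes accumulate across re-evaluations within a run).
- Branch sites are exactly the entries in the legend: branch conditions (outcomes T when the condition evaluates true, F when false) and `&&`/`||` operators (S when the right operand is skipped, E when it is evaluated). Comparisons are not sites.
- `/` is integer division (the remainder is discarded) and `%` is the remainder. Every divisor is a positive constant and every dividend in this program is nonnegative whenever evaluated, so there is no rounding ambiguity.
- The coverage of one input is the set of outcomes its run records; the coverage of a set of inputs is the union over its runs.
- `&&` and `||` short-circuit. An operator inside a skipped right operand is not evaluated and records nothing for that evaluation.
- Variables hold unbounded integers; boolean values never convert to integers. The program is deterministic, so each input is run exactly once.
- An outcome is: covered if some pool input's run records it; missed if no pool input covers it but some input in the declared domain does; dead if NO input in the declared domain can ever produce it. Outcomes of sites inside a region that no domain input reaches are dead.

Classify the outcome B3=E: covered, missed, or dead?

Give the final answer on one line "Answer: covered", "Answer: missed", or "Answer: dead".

B3=E is recorded by pool input(s) 1, 2, 3, 4, 5 -> covered

Answer: covered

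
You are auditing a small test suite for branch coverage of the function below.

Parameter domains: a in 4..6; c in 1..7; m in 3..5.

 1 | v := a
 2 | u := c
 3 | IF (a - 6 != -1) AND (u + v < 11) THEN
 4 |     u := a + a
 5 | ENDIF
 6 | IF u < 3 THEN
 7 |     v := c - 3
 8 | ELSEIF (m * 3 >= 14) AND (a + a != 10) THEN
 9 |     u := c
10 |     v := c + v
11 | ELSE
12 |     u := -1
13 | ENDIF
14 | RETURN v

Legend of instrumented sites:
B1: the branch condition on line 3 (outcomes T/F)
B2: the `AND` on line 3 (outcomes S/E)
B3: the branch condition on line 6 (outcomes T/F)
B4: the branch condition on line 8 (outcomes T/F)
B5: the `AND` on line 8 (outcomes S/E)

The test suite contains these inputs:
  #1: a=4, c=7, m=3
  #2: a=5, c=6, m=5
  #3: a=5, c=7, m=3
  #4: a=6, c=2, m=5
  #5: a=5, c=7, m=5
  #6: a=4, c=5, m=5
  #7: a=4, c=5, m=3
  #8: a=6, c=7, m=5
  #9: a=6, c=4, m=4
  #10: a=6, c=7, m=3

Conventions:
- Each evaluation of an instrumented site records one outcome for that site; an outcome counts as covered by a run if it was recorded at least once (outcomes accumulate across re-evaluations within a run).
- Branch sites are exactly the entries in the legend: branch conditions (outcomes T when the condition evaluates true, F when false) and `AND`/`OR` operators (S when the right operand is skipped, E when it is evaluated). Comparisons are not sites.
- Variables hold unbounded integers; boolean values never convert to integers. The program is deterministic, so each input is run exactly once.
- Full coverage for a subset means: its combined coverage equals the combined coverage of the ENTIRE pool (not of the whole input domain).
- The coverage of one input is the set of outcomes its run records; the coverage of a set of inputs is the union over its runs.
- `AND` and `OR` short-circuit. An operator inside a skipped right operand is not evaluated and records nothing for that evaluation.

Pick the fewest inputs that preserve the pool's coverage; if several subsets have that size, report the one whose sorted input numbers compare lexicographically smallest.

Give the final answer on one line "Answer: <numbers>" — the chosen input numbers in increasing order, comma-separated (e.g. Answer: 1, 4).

input #1 (a=4, c=7, m=3): events B2->E, B1->F, B3->F, B5->S, B4->F; covers B1=F, B2=E, B3=F, B4=F, B5=S
input #2 (a=5, c=6, m=5): events B2->S, B1->F, B3->F, B5->E, B4->F; covers B1=F, B2=S, B3=F, B4=F, B5=E
input #3 (a=5, c=7, m=3): events B2->S, B1->F, B3->F, B5->S, B4->F; covers B1=F, B2=S, B3=F, B4=F, B5=S
input #4 (a=6, c=2, m=5): events B2->E, B1->T, B3->F, B5->E, B4->T; covers B1=T, B2=E, B3=F, B4=T, B5=E
input #5 (a=5, c=7, m=5): events B2->S, B1->F, B3->F, B5->E, B4->F; covers B1=F, B2=S, B3=F, B4=F, B5=E
input #6 (a=4, c=5, m=5): events B2->E, B1->T, B3->F, B5->E, B4->T; covers B1=T, B2=E, B3=F, B4=T, B5=E
input #7 (a=4, c=5, m=3): events B2->E, B1->T, B3->F, B5->S, B4->F; covers B1=T, B2=E, B3=F, B4=F, B5=S
input #8 (a=6, c=7, m=5): events B2->E, B1->F, B3->F, B5->E, B4->T; covers B1=F, B2=E, B3=F, B4=T, B5=E
input #9 (a=6, c=4, m=4): events B2->E, B1->T, B3->F, B5->S, B4->F; covers B1=T, B2=E, B3=F, B4=F, B5=S
input #10 (a=6, c=7, m=3): events B2->E, B1->F, B3->F, B5->S, B4->F; covers B1=F, B2=E, B3=F, B4=F, B5=S
the full pool covers 9 outcomes: B1=T, B1=F, B2=S, B2=E, B3=F, B4=T, B4=F, B5=S, B5=E
every size-1 subset falls short of the 9 outcomes (best: 5/9)
at size 2, {3, 4} reaches all 9 outcomes; every lexicographically earlier size-2 subset fails

Answer: 3, 4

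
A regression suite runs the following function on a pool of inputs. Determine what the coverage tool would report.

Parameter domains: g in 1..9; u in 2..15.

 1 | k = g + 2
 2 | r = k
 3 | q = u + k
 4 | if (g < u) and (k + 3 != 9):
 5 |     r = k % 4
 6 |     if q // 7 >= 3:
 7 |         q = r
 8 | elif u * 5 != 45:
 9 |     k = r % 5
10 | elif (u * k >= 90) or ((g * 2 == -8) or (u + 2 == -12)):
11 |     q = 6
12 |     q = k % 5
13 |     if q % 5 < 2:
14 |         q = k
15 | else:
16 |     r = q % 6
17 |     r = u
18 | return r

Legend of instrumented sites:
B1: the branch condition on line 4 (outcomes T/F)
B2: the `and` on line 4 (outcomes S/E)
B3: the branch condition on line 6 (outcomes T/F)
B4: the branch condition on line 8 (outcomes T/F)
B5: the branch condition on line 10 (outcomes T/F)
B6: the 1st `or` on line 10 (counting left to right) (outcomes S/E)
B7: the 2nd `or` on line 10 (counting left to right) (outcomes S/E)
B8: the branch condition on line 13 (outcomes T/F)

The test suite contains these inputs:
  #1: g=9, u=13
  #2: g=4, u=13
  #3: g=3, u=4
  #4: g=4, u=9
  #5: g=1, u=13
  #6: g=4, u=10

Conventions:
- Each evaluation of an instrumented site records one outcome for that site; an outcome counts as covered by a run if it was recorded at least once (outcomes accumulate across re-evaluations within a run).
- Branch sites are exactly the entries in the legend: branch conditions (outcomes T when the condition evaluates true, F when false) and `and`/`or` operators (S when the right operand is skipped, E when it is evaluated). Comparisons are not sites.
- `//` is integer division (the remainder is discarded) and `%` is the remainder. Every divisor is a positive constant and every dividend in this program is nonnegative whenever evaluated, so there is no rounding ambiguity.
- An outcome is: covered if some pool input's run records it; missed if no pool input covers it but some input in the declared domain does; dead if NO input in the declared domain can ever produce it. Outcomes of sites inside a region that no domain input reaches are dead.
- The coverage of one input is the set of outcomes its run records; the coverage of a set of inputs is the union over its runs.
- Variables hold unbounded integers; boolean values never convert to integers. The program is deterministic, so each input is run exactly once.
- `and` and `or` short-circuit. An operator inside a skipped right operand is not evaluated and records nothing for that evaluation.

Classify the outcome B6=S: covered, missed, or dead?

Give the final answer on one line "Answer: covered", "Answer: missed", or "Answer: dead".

no pool input records B6=S
but domain input (g=9, u=9) does record it -> reachable, so missed

Answer: missed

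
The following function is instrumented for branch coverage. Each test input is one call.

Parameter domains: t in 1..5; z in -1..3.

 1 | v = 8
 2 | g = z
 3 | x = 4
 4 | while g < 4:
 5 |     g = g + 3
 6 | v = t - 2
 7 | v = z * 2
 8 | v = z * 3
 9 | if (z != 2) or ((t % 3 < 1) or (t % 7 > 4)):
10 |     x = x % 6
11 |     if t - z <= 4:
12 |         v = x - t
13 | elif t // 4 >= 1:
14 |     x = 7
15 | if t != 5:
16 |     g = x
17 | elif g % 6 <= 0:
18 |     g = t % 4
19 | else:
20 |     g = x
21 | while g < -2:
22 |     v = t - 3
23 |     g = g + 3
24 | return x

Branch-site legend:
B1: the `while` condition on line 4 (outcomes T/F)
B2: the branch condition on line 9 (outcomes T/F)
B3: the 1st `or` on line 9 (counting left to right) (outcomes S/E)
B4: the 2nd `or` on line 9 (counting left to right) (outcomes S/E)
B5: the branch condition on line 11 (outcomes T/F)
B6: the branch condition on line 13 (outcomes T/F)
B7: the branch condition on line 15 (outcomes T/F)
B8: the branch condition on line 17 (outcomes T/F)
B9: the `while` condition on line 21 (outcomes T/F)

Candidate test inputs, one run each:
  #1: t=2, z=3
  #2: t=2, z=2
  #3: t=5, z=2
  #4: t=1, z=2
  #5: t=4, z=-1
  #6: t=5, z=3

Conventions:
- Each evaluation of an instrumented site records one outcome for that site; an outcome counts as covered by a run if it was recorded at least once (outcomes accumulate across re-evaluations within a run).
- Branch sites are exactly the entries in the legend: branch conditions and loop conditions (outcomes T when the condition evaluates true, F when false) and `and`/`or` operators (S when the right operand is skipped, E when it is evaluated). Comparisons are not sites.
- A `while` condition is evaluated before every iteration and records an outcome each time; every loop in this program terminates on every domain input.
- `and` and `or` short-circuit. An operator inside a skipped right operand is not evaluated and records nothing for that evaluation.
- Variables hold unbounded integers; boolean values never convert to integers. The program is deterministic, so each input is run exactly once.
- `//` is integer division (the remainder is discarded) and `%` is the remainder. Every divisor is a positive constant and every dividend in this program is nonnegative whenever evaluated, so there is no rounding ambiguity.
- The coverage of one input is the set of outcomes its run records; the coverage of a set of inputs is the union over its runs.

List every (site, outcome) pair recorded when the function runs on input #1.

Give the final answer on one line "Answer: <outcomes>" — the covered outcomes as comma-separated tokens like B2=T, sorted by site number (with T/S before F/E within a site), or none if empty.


Event log for input #1 (t=2, z=3):
  B1->T, B1->F, B3->S, B2->T, B5->T, B7->T, B9->F
as a set, this run covers: B1=T, B1=F, B2=T, B3=S, B5=T, B7=T, B9=F
Answer: B1=T, B1=F, B2=T, B3=S, B5=T, B7=T, B9=F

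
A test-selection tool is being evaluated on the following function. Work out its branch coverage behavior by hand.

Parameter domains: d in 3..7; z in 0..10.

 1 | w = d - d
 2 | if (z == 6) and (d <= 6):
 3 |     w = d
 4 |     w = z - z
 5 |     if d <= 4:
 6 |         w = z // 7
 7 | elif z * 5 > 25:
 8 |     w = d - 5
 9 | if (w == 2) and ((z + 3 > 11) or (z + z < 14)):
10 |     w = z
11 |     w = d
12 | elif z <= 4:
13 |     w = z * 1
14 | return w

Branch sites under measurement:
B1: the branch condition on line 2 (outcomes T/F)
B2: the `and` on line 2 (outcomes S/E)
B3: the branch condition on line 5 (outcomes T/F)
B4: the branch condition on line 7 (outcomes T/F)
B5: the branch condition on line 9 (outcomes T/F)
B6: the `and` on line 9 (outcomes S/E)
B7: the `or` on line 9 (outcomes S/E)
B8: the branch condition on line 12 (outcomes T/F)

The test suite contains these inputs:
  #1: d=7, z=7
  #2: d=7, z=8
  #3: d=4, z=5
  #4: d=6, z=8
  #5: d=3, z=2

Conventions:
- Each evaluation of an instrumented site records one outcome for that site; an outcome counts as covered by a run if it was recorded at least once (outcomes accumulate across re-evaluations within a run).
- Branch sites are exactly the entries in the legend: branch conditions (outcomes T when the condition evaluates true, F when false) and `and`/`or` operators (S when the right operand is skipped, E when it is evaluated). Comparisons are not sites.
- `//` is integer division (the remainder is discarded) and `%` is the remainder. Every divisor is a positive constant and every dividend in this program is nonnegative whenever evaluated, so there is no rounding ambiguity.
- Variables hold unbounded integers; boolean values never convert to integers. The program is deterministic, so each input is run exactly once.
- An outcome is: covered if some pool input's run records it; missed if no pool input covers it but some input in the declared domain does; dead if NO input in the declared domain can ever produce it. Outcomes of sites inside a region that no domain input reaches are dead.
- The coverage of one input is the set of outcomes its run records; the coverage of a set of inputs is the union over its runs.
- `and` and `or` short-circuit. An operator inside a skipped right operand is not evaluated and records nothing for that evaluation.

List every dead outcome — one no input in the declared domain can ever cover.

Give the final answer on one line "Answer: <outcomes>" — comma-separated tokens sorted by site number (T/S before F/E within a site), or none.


sweeping the full domain (55 inputs) for each outcome:
  reachable outcomes have witnesses, e.g. B1=T (e.g. d=3, z=6), B1=F (e.g. d=3, z=0), B2=S (e.g. d=3, z=0), B2=E (e.g. d=3, z=6)
Answer: none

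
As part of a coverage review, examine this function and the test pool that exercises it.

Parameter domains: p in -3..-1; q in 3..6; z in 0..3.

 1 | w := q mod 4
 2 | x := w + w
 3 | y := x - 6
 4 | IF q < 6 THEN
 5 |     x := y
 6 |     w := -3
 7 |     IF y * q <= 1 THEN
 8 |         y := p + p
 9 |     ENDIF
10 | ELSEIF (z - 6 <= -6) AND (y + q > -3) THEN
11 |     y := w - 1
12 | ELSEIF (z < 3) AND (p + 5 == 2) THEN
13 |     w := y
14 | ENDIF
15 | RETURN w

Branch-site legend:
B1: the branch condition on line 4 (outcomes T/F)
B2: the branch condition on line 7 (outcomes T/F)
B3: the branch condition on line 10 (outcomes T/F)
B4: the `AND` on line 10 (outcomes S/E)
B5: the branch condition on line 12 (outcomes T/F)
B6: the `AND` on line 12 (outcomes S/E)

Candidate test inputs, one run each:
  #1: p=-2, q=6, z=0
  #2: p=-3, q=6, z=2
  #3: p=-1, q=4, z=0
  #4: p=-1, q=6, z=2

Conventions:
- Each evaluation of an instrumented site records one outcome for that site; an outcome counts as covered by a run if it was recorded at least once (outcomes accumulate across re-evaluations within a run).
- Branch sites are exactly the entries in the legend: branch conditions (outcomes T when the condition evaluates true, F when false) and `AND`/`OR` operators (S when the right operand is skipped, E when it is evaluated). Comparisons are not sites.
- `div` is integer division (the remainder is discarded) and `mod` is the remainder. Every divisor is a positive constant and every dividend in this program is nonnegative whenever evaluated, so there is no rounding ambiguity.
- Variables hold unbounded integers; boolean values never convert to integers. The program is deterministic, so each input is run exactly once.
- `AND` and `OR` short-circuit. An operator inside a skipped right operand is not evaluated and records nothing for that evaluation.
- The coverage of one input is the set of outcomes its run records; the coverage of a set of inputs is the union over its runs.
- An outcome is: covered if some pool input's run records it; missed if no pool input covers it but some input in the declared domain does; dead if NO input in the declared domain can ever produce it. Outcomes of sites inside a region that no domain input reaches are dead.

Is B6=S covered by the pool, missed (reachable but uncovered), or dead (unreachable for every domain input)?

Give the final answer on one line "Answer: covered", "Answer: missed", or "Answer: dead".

no pool input records B6=S
but domain input (p=-3, q=6, z=3) does record it -> reachable, so missed

Answer: missed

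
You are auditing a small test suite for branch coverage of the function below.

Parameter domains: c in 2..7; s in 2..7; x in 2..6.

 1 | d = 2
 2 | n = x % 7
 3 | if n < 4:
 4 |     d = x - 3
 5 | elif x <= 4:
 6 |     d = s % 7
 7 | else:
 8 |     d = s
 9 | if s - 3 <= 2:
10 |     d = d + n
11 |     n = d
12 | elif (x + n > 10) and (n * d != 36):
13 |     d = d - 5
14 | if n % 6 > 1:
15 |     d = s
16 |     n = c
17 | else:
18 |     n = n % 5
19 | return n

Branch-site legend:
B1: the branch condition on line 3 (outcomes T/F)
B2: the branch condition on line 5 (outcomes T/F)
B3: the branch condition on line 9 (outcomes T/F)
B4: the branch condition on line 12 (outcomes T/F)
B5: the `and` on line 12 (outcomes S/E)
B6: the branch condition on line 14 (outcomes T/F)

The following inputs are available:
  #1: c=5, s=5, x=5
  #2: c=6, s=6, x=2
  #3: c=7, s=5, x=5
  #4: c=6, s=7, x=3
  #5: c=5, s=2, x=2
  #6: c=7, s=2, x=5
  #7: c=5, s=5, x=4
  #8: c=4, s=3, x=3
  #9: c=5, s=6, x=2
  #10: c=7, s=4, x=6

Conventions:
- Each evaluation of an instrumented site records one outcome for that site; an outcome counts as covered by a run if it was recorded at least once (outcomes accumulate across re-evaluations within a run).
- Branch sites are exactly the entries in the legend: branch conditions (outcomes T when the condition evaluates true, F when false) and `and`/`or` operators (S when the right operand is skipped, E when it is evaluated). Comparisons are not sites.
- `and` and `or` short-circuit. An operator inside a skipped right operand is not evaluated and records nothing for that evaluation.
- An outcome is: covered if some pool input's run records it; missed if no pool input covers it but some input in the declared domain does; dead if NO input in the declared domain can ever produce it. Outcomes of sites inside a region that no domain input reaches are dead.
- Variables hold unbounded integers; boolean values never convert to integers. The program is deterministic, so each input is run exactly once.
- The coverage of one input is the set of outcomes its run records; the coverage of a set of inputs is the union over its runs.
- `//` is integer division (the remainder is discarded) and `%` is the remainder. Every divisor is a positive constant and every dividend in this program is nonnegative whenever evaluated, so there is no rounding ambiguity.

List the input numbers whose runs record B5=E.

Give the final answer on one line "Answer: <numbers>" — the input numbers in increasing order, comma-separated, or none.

input #1 (c=5, s=5, x=5): never hits B5=E
input #2 (c=6, s=6, x=2): never hits B5=E
input #3 (c=7, s=5, x=5): never hits B5=E
input #4 (c=6, s=7, x=3): never hits B5=E
input #5 (c=5, s=2, x=2): never hits B5=E
input #6 (c=7, s=2, x=5): never hits B5=E
input #7 (c=5, s=5, x=4): never hits B5=E
input #8 (c=4, s=3, x=3): never hits B5=E
input #9 (c=5, s=6, x=2): never hits B5=E
input #10 (c=7, s=4, x=6): never hits B5=E

Answer: none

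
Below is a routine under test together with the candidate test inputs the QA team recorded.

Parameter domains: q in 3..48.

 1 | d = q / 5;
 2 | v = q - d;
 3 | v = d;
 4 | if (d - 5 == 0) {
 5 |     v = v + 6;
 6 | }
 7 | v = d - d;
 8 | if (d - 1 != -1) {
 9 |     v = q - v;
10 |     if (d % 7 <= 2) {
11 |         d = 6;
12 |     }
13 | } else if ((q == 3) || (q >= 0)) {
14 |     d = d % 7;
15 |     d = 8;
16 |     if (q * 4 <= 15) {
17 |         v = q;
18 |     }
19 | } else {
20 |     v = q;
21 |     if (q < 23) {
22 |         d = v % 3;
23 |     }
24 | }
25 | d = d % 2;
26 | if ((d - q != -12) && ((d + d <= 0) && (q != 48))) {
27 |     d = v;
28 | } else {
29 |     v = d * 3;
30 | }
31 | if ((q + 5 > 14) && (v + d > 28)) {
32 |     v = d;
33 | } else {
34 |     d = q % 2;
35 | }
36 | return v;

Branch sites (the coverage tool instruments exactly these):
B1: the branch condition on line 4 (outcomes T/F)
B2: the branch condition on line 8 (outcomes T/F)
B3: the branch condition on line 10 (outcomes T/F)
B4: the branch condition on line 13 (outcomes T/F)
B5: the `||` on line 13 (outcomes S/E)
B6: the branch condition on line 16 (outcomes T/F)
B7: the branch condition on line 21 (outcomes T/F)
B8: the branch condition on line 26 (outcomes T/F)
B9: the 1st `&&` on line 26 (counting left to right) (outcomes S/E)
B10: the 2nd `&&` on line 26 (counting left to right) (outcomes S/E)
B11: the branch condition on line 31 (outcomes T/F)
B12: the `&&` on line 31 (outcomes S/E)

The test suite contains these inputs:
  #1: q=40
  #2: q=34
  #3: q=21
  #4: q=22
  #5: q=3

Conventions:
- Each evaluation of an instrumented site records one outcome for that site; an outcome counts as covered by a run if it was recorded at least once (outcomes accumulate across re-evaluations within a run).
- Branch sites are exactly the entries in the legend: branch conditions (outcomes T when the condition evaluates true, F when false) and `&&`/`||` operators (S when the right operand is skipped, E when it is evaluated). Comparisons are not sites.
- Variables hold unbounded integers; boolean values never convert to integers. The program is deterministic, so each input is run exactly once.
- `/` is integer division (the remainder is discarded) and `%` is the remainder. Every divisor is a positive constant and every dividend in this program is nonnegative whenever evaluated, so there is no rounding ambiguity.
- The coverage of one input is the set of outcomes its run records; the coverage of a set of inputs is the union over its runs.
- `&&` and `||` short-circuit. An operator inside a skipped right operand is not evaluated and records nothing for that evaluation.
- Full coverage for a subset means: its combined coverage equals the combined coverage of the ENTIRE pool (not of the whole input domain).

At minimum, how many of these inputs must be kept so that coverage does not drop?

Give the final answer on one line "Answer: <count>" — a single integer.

run #1 (q=40) runs B1->F, B2->T, B3->T, B9->E, B10->E, B8->T, B12->E, B11->T; records B1=F, B2=T, B3=T, B8=T, B9=E, B10=E, B11=T, B12=E
run #2 (q=34) runs B1->F, B2->T, B3->F, B9->E, B10->E, B8->T, B12->E, B11->T; records B1=F, B2=T, B3=F, B8=T, B9=E, B10=E, B11=T, B12=E
run #3 (q=21) runs B1->F, B2->T, B3->F, B9->E, B10->E, B8->T, B12->E, B11->T; records B1=F, B2=T, B3=F, B8=T, B9=E, B10=E, B11=T, B12=E
run #4 (q=22) runs B1->F, B2->T, B3->F, B9->E, B10->E, B8->T, B12->E, B11->T; records B1=F, B2=T, B3=F, B8=T, B9=E, B10=E, B11=T, B12=E
run #5 (q=3) runs B1->F, B2->F, B5->S, B4->T, B6->T, B9->E, B10->E, B8->T, B12->S, B11->F; records B1=F, B2=F, B4=T, B5=S, B6=T, B8=T, B9=E, B10=E, B11=F, B12=S
together the pool reaches 15 outcomes: B1=F, B2=T, B2=F, B3=T, B3=F, B4=T, B5=S, B6=T, B8=T, B9=E, B10=E, B11=T, B11=F, B12=S, B12=E
size 1 is not enough: best union over all size-1 subsets is 10/15
size 2 is not enough: best union over all size-2 subsets is 14/15
the canonical winner is {1, 2, 5}: size 3, full 15-outcome coverage, earliest index list among size-3 covers

Answer: 3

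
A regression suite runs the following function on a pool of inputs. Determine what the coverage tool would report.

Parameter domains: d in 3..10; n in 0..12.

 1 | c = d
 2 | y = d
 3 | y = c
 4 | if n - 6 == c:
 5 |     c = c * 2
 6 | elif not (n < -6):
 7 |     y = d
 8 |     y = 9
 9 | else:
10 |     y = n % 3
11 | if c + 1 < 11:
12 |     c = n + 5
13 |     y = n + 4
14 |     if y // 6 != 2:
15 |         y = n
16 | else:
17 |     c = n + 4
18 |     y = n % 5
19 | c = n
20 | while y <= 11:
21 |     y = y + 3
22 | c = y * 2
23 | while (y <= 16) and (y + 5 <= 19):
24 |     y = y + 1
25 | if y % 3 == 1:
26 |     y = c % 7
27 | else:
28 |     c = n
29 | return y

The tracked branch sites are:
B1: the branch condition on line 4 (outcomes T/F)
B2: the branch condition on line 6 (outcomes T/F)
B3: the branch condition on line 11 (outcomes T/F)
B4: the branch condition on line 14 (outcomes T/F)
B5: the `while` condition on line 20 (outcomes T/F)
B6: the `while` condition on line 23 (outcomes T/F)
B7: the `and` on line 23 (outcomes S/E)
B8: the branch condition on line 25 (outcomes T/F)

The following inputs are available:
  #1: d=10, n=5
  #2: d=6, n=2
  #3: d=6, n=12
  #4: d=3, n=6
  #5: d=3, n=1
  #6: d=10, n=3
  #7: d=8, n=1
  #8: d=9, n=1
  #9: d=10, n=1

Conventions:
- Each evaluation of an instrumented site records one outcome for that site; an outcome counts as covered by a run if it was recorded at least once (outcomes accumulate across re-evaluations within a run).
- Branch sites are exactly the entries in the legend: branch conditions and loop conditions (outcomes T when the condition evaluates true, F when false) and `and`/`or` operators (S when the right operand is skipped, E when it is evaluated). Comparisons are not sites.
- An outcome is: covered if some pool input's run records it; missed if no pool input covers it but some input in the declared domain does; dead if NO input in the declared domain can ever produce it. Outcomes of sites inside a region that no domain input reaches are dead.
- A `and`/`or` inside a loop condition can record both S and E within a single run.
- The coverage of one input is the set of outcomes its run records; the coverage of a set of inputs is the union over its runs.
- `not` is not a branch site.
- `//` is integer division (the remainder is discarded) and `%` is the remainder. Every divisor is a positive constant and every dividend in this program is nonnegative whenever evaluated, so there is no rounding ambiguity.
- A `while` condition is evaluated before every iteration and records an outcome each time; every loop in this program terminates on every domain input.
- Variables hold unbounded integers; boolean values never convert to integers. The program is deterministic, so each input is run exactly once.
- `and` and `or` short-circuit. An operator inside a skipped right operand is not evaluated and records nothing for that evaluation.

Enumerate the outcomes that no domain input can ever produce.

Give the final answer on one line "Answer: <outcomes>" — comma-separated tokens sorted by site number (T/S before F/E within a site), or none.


sweeping the full domain (104 inputs) for each outcome:
  B2=F: no domain input ever produces it -> dead
  B7=S: no domain input ever produces it -> dead
  reachable outcomes have witnesses, e.g. B1=T (e.g. d=3, n=9), B1=F (e.g. d=3, n=0), B2=T (e.g. d=3, n=0), B3=T (e.g. d=3, n=0)
Answer: B2=F, B7=S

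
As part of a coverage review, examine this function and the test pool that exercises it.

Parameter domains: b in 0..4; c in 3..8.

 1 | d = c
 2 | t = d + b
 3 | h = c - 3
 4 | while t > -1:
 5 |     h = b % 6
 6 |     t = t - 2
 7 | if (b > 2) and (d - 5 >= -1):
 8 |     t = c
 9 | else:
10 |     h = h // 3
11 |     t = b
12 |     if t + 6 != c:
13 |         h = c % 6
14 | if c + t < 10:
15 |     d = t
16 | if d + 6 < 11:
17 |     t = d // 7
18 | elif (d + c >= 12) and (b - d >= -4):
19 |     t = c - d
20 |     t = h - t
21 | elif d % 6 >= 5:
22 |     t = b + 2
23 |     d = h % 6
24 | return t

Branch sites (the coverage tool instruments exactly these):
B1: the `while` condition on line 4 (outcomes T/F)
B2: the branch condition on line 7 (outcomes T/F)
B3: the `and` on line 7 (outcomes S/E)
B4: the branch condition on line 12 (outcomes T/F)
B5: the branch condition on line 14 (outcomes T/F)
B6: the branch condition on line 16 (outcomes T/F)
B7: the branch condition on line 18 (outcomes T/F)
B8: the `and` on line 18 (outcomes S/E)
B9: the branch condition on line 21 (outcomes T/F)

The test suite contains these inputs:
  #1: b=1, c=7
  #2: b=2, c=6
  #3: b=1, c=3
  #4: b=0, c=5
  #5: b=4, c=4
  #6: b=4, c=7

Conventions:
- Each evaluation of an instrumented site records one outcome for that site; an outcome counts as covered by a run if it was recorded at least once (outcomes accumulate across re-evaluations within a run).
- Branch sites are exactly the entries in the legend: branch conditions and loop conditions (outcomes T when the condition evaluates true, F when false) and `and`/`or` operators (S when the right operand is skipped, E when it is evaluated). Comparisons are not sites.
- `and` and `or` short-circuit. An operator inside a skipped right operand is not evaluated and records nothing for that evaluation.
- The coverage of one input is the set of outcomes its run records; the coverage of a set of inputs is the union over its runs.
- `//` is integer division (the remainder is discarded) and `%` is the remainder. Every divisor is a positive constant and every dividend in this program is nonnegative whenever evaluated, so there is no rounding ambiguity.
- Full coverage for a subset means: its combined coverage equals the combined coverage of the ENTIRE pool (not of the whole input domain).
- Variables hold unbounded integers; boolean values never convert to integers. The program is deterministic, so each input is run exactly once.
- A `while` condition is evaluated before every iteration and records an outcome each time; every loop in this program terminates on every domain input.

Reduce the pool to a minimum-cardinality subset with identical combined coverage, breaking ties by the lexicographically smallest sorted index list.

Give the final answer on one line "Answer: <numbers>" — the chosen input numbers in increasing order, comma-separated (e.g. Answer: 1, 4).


input #1 (b=1, c=7): events B1->T, B1->T, B1->T, B1->T, B1->T, B1->F, B3->S, B2->F, B4->F, B5->T, B6->T; covers B1=T, B1=F, B2=F, B3=S, B4=F, B5=T, B6=T
input #2 (b=2, c=6): events B1->T, B1->T, B1->T, B1->T, B1->T, B1->F, B3->S, B2->F, B4->T, B5->T, B6->T; covers B1=T, B1=F, B2=F, B3=S, B4=T, B5=T, B6=T
input #3 (b=1, c=3): events B1->T, B1->T, B1->T, B1->F, B3->S, B2->F, B4->T, B5->T, B6->T; covers B1=T, B1=F, B2=F, B3=S, B4=T, B5=T, B6=T
input #4 (b=0, c=5): events B1->T, B1->T, B1->T, B1->F, B3->S, B2->F, B4->T, B5->T, B6->T; covers B1=T, B1=F, B2=F, B3=S, B4=T, B5=T, B6=T
input #5 (b=4, c=4): events B1->T, B1->T, B1->T, B1->T, B1->T, B1->F, B3->E, B2->T, B5->T, B6->T; covers B1=T, B1=F, B2=T, B3=E, B5=T, B6=T
input #6 (b=4, c=7): events B1->T, B1->T, B1->T, B1->T, B1->T, B1->T, B1->F, B3->E, B2->T, B5->F, B6->F, B8->E, B7->T; covers B1=T, B1=F, B2=T, B3=E, B5=F, B6=F, B7=T, B8=E
union over all inputs: B1=T, B1=F, B2=T, B2=F, B3=S, B3=E, B4=T, B4=F, B5=T, B5=F, B6=T, B6=F, B7=T, B8=E (14 outcomes)
checked all size-1 subsets: none covers 14 outcomes (max 8/14)
checked all size-2 subsets: none covers 14 outcomes (max 13/14)
at size 3, {1, 2, 6} reaches all 14 outcomes; every lexicographically earlier size-3 subset fails
Answer: 1, 2, 6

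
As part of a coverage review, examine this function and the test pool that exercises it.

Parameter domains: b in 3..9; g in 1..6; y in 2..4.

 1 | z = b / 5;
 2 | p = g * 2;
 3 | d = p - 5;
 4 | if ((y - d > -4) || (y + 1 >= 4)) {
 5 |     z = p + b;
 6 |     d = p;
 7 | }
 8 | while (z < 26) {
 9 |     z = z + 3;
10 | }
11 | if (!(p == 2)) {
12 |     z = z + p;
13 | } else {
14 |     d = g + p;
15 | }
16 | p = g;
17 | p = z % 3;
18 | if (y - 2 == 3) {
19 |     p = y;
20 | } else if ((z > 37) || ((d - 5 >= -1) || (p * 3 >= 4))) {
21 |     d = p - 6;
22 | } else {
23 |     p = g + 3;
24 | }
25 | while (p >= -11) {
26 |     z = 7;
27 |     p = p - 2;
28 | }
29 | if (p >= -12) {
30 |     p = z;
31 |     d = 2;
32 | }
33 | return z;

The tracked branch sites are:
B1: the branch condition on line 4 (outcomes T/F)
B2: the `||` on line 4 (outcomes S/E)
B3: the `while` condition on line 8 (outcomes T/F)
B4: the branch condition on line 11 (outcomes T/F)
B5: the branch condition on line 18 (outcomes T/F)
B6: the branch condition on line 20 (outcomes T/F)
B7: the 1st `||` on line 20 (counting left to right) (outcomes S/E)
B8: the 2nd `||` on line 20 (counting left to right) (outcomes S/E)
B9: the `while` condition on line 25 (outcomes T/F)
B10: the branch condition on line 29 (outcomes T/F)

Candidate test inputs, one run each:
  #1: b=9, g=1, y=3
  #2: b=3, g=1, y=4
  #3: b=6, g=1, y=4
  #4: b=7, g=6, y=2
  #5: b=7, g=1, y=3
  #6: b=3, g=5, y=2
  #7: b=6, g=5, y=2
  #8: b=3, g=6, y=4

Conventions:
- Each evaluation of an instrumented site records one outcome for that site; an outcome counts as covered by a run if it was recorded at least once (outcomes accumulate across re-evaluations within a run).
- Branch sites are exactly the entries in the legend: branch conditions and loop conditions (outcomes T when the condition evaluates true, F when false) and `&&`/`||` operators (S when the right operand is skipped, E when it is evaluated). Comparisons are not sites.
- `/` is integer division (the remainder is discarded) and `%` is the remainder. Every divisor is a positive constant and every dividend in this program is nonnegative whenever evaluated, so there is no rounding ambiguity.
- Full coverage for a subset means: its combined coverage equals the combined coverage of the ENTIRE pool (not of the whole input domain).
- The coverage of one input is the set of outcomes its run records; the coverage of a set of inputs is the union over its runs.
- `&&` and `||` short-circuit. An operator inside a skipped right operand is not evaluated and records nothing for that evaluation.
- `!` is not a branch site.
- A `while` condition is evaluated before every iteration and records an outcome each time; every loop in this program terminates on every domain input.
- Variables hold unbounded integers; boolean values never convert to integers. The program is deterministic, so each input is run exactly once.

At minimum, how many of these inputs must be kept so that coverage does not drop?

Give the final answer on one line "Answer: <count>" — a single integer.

test 1 (b=9, g=1, y=3) fires B2->S, B1->T, B3->T, B3->T, B3->T, B3->T, B3->T, B3->F, B4->F, B5->F, B7->E, B8->E, B6->T, B9->T, ...; hits B1=T, B2=S, B3=T, B3=F, B4=F, B5=F, B6=T, B7=E, B8=E, B9=T, B9=F, B10=T
test 2 (b=3, g=1, y=4) fires B2->S, B1->T, B3->T, B3->T, B3->T, B3->T, B3->T, B3->T, B3->T, B3->F, B4->F, B5->F, B7->E, B8->E, ...; hits B1=T, B2=S, B3=T, B3=F, B4=F, B5=F, B6=T, B7=E, B8=E, B9=T, B9=F, B10=T
test 3 (b=6, g=1, y=4) fires B2->S, B1->T, B3->T, B3->T, B3->T, B3->T, B3->T, B3->T, B3->F, B4->F, B5->F, B7->E, B8->E, B6->T, ...; hits B1=T, B2=S, B3=T, B3=F, B4=F, B5=F, B6=T, B7=E, B8=E, B9=T, B9=F, B10=T
test 4 (b=7, g=6, y=2) fires B2->E, B1->F, B3->T, B3->T, B3->T, B3->T, B3->T, B3->T, B3->T, B3->T, B3->T, B3->F, B4->T, B5->F, ...; hits B1=F, B2=E, B3=T, B3=F, B4=T, B5=F, B6=T, B7=S, B9=T, B9=F, B10=F
test 5 (b=7, g=1, y=3) fires B2->S, B1->T, B3->T, B3->T, B3->T, B3->T, B3->T, B3->T, B3->F, B4->F, B5->F, B7->E, B8->E, B6->F, ...; hits B1=T, B2=S, B3=T, B3=F, B4=F, B5=F, B6=F, B7=E, B8=E, B9=T, B9=F, B10=T
test 6 (b=3, g=5, y=2) fires B2->S, B1->T, B3->T, B3->T, B3->T, B3->T, B3->T, B3->F, B4->T, B5->F, B7->S, B6->T, B9->T, B9->T, ...; hits B1=T, B2=S, B3=T, B3=F, B4=T, B5=F, B6=T, B7=S, B9=T, B9=F, B10=T
test 7 (b=6, g=5, y=2) fires B2->S, B1->T, B3->T, B3->T, B3->T, B3->T, B3->F, B4->T, B5->F, B7->S, B6->T, B9->T, B9->T, B9->T, ...; hits B1=T, B2=S, B3=T, B3=F, B4=T, B5=F, B6=T, B7=S, B9=T, B9=F, B10=T
test 8 (b=3, g=6, y=4) fires B2->S, B1->T, B3->T, B3->T, B3->T, B3->T, B3->F, B4->T, B5->F, B7->S, B6->T, B9->T, B9->T, B9->T, ...; hits B1=T, B2=S, B3=T, B3=F, B4=T, B5=F, B6=T, B7=S, B9=T, B9=F, B10=T
union over all inputs: B1=T, B1=F, B2=S, B2=E, B3=T, B3=F, B4=T, B4=F, B5=F, B6=T, B6=F, B7=S, B7=E, B8=E, B9=T, B9=F, B10=T, B10=F (18 outcomes)
no size-1 subset reaches all 18 outcomes (best union: 12/18)
size 2: inputs {4, 5} cover all 18 outcomes, and no lexicographically smaller subset of this size does

Answer: 2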